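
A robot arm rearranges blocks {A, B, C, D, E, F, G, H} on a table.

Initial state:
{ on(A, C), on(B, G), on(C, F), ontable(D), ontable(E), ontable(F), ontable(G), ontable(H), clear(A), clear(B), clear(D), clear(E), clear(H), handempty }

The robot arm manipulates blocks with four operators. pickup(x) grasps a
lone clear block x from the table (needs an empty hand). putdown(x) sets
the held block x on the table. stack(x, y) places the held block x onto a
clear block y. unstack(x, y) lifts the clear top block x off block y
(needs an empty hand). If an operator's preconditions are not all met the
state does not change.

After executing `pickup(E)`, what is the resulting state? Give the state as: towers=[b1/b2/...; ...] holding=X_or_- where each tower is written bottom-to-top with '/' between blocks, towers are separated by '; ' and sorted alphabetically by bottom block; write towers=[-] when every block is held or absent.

towers=[D; F/C/A; G/B; H] holding=E

before: towers=[D; E; F/C/A; G/B; H] holding=-
pre[pickup(E)]: clear(E) ok, ontable(E) ok, handempty ok
all met → apply pickup(E)
after:  towers=[D; F/C/A; G/B; H] holding=E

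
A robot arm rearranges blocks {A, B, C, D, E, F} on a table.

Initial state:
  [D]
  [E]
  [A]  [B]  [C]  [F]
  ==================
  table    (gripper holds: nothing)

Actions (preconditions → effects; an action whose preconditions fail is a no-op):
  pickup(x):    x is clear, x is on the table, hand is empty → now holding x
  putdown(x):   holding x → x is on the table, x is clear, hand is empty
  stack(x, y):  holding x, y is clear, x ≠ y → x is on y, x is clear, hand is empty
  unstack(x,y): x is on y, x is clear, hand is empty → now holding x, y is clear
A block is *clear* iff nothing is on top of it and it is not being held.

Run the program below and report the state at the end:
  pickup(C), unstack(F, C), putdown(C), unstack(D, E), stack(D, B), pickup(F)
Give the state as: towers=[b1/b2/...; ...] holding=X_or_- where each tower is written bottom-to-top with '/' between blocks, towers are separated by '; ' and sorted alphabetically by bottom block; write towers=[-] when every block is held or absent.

towers=[A/E; B/D; C] holding=F

step 1 (pickup(C)): towers=[A/E/D; B; F] holding=C
step 2 (unstack(F, C)) [no-op]: towers=[A/E/D; B; F] holding=C
step 3 (putdown(C)): towers=[A/E/D; B; C; F] holding=-
step 4 (unstack(D, E)): towers=[A/E; B; C; F] holding=D
step 5 (stack(D, B)): towers=[A/E; B/D; C; F] holding=-
step 6 (pickup(F)): towers=[A/E; B/D; C] holding=F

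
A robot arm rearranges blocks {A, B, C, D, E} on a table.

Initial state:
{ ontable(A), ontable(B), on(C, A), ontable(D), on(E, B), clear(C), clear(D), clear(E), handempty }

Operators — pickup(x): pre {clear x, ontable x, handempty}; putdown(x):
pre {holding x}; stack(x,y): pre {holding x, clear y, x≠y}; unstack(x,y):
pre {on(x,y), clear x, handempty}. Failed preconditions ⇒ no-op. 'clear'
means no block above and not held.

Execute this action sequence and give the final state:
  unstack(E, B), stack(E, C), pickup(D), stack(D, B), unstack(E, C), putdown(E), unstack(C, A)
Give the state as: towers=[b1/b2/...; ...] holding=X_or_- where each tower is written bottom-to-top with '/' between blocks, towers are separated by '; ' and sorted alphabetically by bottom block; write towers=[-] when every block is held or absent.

towers=[A; B/D; E] holding=C

step 1 (unstack(E, B)): towers=[A/C; B; D] holding=E
step 2 (stack(E, C)): towers=[A/C/E; B; D] holding=-
step 3 (pickup(D)): towers=[A/C/E; B] holding=D
step 4 (stack(D, B)): towers=[A/C/E; B/D] holding=-
step 5 (unstack(E, C)): towers=[A/C; B/D] holding=E
step 6 (putdown(E)): towers=[A/C; B/D; E] holding=-
step 7 (unstack(C, A)): towers=[A; B/D; E] holding=C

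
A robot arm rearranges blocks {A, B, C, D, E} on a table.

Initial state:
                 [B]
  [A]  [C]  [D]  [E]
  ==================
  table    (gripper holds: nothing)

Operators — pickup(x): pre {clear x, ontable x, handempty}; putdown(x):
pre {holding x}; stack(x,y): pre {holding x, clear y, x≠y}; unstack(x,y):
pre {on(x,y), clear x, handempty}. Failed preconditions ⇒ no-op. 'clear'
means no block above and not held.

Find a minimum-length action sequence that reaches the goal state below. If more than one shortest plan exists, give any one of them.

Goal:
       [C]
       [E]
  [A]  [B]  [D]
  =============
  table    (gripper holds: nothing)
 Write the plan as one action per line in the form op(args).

unstack(B, E)
putdown(B)
pickup(E)
stack(E, B)
pickup(C)
stack(C, E)

step 1 (unstack(B, E)): towers=[A; C; D; E] holding=B
step 2 (putdown(B)): towers=[A; B; C; D; E] holding=-
step 3 (pickup(E)): towers=[A; B; C; D] holding=E
step 4 (stack(E, B)): towers=[A; B/E; C; D] holding=-
step 5 (pickup(C)): towers=[A; B/E; D] holding=C
step 6 (stack(C, E)): towers=[A; B/E/C; D] holding=-
goal check: towers=[A; B/E/C; D] holding=- — reached (length 6, optimal by BFS)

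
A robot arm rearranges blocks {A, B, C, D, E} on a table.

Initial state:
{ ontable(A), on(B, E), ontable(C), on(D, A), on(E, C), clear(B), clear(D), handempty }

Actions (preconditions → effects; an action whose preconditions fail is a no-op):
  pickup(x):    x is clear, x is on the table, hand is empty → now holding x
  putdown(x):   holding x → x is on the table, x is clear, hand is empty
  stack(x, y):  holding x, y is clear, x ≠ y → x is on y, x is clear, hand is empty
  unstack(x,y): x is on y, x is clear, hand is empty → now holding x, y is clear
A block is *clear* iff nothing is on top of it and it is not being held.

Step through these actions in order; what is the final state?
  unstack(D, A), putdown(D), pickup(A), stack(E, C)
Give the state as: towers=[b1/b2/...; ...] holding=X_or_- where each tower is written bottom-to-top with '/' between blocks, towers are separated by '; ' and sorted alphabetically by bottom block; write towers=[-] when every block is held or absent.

towers=[C/E/B; D] holding=A

step 1 (unstack(D, A)): towers=[A; C/E/B] holding=D
step 2 (putdown(D)): towers=[A; C/E/B; D] holding=-
step 3 (pickup(A)): towers=[C/E/B; D] holding=A
step 4 (stack(E, C)) [no-op]: towers=[C/E/B; D] holding=A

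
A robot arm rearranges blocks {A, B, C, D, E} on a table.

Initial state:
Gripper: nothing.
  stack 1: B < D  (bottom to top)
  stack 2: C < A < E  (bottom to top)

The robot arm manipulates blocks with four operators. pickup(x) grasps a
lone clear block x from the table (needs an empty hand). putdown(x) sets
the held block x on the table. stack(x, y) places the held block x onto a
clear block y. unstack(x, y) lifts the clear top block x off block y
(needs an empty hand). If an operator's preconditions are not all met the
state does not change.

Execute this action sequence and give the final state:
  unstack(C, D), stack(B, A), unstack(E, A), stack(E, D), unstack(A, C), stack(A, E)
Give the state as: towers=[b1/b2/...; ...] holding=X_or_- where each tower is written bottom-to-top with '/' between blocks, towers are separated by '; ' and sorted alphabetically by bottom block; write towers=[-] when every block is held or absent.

towers=[B/D/E/A; C] holding=-

step 1 (unstack(C, D)) [no-op]: towers=[B/D; C/A/E] holding=-
step 2 (stack(B, A)) [no-op]: towers=[B/D; C/A/E] holding=-
step 3 (unstack(E, A)): towers=[B/D; C/A] holding=E
step 4 (stack(E, D)): towers=[B/D/E; C/A] holding=-
step 5 (unstack(A, C)): towers=[B/D/E; C] holding=A
step 6 (stack(A, E)): towers=[B/D/E/A; C] holding=-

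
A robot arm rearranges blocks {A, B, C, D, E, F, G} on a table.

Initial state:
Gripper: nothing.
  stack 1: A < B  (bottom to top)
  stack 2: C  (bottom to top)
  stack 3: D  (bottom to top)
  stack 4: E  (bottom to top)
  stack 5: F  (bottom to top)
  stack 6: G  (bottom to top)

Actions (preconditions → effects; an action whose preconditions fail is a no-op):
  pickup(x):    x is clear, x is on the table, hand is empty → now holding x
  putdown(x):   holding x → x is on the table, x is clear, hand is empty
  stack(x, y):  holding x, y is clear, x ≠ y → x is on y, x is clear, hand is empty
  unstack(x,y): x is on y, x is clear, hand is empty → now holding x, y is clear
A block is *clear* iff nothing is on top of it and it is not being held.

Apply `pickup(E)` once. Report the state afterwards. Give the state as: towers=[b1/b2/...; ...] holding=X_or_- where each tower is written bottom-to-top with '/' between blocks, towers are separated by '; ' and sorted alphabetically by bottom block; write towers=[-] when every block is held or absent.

before: towers=[A/B; C; D; E; F; G] holding=-
pre[pickup(E)]: clear(E) yes, ontable(E) yes, handempty yes
all met → apply pickup(E)
after:  towers=[A/B; C; D; F; G] holding=E

towers=[A/B; C; D; F; G] holding=E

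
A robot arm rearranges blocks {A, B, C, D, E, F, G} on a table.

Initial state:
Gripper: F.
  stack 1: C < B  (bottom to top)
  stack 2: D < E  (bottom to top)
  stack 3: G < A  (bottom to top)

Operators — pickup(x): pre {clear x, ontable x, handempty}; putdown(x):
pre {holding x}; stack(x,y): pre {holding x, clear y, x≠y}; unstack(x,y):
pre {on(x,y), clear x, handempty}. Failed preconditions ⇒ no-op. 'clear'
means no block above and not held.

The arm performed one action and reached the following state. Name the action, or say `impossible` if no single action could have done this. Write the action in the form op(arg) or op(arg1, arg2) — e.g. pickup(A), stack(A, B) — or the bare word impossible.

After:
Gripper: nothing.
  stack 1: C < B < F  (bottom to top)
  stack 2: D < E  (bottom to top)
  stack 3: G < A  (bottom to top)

stack(F, B)

target: towers=[C/B/F; D/E; G/A] holding=-
        putdown(F) → towers=[C/B; D/E; F; G/A] holding=-
       stack(F, B) → towers=[C/B/F; D/E; G/A] holding=-  ← match
       stack(F, A) → towers=[C/B; D/E; G/A/F] holding=-
       stack(F, E) → towers=[C/B; D/E/F; G/A] holding=-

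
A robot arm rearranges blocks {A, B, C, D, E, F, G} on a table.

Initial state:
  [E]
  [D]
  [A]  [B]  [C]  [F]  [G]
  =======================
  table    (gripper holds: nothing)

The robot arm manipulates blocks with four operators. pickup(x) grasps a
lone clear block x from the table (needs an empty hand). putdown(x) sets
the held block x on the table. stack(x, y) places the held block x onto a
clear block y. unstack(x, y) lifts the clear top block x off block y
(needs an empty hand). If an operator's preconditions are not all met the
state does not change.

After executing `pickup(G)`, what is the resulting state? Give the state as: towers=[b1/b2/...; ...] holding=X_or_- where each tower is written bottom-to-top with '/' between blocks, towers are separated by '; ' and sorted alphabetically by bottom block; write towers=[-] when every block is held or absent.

towers=[A/D/E; B; C; F] holding=G

before: towers=[A/D/E; B; C; F; G] holding=-
pre[pickup(G)]: clear(G) ✓, ontable(G) ✓, handempty ✓
all met → apply pickup(G)
after:  towers=[A/D/E; B; C; F] holding=G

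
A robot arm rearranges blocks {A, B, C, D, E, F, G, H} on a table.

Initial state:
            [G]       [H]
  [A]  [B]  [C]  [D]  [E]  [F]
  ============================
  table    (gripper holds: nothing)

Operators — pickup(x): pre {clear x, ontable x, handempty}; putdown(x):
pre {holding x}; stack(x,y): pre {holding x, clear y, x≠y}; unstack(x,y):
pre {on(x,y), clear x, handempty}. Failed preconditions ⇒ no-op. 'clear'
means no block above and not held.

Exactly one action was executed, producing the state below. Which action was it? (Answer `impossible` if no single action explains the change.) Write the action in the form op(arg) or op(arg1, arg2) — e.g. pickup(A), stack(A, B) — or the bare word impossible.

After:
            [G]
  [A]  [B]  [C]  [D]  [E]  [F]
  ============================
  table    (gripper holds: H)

target: towers=[A; B; C/G; D; E; F] holding=H
     unstack(G, C) → towers=[A; B; C; D; E/H; F] holding=G
         pickup(A) → towers=[B; C/G; D; E/H; F] holding=A
     unstack(H, E) → towers=[A; B; C/G; D; E; F] holding=H  ← match
         pickup(B) → towers=[A; C/G; D; E/H; F] holding=B
         pickup(F) → towers=[A; B; C/G; D; E/H] holding=F
         pickup(D) → towers=[A; B; C/G; E/H; F] holding=D

unstack(H, E)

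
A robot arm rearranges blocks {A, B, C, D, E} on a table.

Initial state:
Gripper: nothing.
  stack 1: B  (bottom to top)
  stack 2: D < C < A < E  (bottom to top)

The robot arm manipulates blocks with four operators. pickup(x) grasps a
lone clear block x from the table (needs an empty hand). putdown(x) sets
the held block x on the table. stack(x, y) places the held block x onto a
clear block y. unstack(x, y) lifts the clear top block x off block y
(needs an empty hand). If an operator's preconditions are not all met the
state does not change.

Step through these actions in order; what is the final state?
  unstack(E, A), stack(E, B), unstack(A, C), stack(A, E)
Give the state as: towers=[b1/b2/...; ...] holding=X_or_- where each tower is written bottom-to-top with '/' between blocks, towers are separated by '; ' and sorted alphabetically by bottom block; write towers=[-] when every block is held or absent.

towers=[B/E/A; D/C] holding=-

step 1 (unstack(E, A)): towers=[B; D/C/A] holding=E
step 2 (stack(E, B)): towers=[B/E; D/C/A] holding=-
step 3 (unstack(A, C)): towers=[B/E; D/C] holding=A
step 4 (stack(A, E)): towers=[B/E/A; D/C] holding=-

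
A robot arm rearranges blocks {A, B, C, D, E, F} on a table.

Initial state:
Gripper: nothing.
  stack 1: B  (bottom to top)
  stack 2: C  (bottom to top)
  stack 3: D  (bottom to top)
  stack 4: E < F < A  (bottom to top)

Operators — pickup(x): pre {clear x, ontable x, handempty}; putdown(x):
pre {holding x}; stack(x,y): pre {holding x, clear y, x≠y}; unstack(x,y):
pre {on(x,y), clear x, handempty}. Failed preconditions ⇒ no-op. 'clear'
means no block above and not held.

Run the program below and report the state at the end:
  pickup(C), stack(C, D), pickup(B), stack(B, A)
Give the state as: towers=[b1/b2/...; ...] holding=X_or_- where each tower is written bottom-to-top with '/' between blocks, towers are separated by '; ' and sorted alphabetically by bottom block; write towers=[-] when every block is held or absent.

step 1 (pickup(C)): towers=[B; D; E/F/A] holding=C
step 2 (stack(C, D)): towers=[B; D/C; E/F/A] holding=-
step 3 (pickup(B)): towers=[D/C; E/F/A] holding=B
step 4 (stack(B, A)): towers=[D/C; E/F/A/B] holding=-

towers=[D/C; E/F/A/B] holding=-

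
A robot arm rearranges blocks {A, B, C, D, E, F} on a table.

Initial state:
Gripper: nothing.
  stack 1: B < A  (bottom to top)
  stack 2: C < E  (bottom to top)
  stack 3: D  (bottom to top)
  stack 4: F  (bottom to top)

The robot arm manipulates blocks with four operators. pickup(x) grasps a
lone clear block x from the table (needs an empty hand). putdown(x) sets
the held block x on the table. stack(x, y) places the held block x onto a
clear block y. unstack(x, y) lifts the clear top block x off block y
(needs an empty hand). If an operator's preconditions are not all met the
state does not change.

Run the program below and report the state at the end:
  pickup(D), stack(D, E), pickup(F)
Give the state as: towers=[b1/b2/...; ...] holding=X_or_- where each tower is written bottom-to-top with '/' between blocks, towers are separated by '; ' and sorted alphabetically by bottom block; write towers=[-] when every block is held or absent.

towers=[B/A; C/E/D] holding=F

step 1 (pickup(D)): towers=[B/A; C/E; F] holding=D
step 2 (stack(D, E)): towers=[B/A; C/E/D; F] holding=-
step 3 (pickup(F)): towers=[B/A; C/E/D] holding=F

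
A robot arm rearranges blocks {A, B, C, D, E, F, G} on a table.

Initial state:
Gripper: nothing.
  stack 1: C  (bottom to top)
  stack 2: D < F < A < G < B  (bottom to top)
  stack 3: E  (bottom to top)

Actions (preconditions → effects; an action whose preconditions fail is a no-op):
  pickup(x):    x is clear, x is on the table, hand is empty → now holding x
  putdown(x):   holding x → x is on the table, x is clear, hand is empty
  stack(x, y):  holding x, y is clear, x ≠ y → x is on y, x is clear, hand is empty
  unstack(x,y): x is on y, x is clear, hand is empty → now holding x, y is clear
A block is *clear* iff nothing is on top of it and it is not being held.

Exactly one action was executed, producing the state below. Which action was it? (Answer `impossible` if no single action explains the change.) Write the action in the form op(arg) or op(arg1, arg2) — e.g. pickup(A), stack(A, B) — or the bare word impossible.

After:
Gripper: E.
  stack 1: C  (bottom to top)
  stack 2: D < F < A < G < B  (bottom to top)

target: towers=[C; D/F/A/G/B] holding=E
     unstack(B, G) → towers=[C; D/F/A/G; E] holding=B
         pickup(E) → towers=[C; D/F/A/G/B] holding=E  ← match
         pickup(C) → towers=[D/F/A/G/B; E] holding=C

pickup(E)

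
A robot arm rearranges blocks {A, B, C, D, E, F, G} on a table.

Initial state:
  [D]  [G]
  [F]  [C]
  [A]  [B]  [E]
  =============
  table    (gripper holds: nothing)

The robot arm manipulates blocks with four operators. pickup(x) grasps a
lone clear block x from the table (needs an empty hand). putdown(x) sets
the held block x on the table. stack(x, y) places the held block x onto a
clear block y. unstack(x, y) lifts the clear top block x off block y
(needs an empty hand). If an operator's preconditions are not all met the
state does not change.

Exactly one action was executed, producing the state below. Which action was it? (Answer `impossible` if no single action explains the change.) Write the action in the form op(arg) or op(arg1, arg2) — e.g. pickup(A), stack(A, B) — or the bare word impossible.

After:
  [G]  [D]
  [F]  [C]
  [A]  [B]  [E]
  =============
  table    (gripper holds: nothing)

impossible

target: towers=[A/F/G; B/C/D; E] holding=-
     unstack(G, C) → towers=[A/F/D; B/C; E] holding=G
     unstack(D, F) → towers=[A/F; B/C/G; E] holding=D
         pickup(E) → towers=[A/F/D; B/C/G] holding=E
none of the 3 applicable actions match → impossible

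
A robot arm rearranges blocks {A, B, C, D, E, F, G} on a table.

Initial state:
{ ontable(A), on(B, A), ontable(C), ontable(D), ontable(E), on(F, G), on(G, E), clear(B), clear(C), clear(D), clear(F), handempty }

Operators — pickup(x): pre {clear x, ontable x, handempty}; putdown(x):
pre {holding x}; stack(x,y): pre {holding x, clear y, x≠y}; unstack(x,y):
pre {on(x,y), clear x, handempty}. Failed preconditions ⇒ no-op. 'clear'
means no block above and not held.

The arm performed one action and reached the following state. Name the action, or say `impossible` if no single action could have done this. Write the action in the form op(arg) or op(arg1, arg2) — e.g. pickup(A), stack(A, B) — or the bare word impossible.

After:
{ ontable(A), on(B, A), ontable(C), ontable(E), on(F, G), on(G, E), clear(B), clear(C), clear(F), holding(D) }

pickup(D)

target: towers=[A/B; C; E/G/F] holding=D
     unstack(B, A) → towers=[A; C; D; E/G/F] holding=B
     unstack(F, G) → towers=[A/B; C; D; E/G] holding=F
         pickup(D) → towers=[A/B; C; E/G/F] holding=D  ← match
         pickup(C) → towers=[A/B; D; E/G/F] holding=C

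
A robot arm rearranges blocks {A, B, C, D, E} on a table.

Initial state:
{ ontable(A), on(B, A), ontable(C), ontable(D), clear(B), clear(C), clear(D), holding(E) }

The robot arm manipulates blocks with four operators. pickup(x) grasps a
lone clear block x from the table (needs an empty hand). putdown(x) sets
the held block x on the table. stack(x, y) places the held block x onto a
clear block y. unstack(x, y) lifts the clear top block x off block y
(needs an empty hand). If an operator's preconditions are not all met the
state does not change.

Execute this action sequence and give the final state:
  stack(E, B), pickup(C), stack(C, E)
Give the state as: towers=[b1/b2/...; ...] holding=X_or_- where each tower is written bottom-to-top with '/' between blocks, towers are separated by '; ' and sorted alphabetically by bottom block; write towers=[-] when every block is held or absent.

towers=[A/B/E/C; D] holding=-

step 1 (stack(E, B)): towers=[A/B/E; C; D] holding=-
step 2 (pickup(C)): towers=[A/B/E; D] holding=C
step 3 (stack(C, E)): towers=[A/B/E/C; D] holding=-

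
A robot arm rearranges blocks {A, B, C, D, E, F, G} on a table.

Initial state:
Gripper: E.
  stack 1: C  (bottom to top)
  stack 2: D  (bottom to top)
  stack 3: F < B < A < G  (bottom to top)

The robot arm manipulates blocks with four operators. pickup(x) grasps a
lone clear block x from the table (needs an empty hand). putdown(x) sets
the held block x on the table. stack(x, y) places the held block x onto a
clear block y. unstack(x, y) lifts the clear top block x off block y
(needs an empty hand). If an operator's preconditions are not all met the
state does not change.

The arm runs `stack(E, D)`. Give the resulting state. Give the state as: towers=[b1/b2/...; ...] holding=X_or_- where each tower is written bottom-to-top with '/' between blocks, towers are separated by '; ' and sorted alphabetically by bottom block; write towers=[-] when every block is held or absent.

towers=[C; D/E; F/B/A/G] holding=-

before: towers=[C; D; F/B/A/G] holding=E
pre[stack(E, D)]: holding(E) ok, clear(D) ok, E≠D ok
all met → apply stack(E, D)
after:  towers=[C; D/E; F/B/A/G] holding=-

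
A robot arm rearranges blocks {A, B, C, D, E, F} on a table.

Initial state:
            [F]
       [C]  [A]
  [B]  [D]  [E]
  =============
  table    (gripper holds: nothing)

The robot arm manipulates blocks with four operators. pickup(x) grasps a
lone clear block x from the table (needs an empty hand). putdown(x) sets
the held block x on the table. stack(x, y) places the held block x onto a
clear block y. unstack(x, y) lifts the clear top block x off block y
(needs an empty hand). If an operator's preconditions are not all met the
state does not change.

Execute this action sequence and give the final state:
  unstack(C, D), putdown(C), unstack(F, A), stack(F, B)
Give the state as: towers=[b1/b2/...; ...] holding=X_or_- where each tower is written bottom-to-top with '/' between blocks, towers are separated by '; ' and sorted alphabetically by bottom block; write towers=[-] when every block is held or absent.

step 1 (unstack(C, D)): towers=[B; D; E/A/F] holding=C
step 2 (putdown(C)): towers=[B; C; D; E/A/F] holding=-
step 3 (unstack(F, A)): towers=[B; C; D; E/A] holding=F
step 4 (stack(F, B)): towers=[B/F; C; D; E/A] holding=-

towers=[B/F; C; D; E/A] holding=-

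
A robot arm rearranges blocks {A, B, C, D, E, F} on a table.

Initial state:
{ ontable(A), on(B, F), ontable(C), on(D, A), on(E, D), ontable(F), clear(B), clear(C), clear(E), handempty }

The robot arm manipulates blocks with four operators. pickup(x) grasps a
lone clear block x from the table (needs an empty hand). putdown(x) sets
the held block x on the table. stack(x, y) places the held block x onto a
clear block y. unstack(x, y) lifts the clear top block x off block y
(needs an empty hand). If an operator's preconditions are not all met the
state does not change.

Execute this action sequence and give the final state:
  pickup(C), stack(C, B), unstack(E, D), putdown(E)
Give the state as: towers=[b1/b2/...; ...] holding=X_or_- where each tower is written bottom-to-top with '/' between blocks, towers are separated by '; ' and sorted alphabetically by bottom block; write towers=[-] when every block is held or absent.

step 1 (pickup(C)): towers=[A/D/E; F/B] holding=C
step 2 (stack(C, B)): towers=[A/D/E; F/B/C] holding=-
step 3 (unstack(E, D)): towers=[A/D; F/B/C] holding=E
step 4 (putdown(E)): towers=[A/D; E; F/B/C] holding=-

towers=[A/D; E; F/B/C] holding=-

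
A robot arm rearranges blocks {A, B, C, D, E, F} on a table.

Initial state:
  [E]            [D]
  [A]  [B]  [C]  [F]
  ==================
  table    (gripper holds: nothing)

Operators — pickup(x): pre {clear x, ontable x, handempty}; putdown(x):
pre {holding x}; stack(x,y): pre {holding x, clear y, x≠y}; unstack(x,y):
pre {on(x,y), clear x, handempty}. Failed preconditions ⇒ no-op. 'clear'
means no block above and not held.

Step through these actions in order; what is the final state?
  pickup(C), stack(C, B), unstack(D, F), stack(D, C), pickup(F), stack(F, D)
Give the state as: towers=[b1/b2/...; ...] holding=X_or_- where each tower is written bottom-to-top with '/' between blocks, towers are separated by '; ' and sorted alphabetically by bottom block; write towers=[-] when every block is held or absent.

step 1 (pickup(C)): towers=[A/E; B; F/D] holding=C
step 2 (stack(C, B)): towers=[A/E; B/C; F/D] holding=-
step 3 (unstack(D, F)): towers=[A/E; B/C; F] holding=D
step 4 (stack(D, C)): towers=[A/E; B/C/D; F] holding=-
step 5 (pickup(F)): towers=[A/E; B/C/D] holding=F
step 6 (stack(F, D)): towers=[A/E; B/C/D/F] holding=-

towers=[A/E; B/C/D/F] holding=-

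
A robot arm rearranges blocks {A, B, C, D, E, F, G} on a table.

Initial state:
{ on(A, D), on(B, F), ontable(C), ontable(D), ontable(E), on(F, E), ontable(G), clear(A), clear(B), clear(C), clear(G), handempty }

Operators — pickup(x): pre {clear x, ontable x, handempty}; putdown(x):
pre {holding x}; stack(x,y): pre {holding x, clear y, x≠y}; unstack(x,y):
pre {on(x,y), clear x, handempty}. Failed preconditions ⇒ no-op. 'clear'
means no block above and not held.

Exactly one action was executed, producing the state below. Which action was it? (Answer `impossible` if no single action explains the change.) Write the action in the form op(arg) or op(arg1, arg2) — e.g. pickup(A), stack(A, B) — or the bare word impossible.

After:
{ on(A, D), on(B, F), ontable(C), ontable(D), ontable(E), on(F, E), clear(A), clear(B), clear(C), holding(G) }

target: towers=[C; D/A; E/F/B] holding=G
     unstack(B, F) → towers=[C; D/A; E/F; G] holding=B
         pickup(G) → towers=[C; D/A; E/F/B] holding=G  ← match
     unstack(A, D) → towers=[C; D; E/F/B; G] holding=A
         pickup(C) → towers=[D/A; E/F/B; G] holding=C

pickup(G)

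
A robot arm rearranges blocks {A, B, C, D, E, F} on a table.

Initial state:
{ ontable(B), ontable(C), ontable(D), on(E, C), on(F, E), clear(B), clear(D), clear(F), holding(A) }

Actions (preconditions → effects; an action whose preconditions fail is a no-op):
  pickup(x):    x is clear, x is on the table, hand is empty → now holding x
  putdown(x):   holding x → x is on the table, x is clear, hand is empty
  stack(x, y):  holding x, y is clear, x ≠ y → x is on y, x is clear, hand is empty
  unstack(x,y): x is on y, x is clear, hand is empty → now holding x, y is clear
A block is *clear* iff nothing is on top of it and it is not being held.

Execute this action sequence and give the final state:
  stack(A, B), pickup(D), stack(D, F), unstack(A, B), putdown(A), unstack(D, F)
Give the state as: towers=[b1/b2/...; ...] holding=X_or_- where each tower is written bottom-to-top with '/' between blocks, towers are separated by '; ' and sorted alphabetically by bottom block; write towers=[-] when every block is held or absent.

step 1 (stack(A, B)): towers=[B/A; C/E/F; D] holding=-
step 2 (pickup(D)): towers=[B/A; C/E/F] holding=D
step 3 (stack(D, F)): towers=[B/A; C/E/F/D] holding=-
step 4 (unstack(A, B)): towers=[B; C/E/F/D] holding=A
step 5 (putdown(A)): towers=[A; B; C/E/F/D] holding=-
step 6 (unstack(D, F)): towers=[A; B; C/E/F] holding=D

towers=[A; B; C/E/F] holding=D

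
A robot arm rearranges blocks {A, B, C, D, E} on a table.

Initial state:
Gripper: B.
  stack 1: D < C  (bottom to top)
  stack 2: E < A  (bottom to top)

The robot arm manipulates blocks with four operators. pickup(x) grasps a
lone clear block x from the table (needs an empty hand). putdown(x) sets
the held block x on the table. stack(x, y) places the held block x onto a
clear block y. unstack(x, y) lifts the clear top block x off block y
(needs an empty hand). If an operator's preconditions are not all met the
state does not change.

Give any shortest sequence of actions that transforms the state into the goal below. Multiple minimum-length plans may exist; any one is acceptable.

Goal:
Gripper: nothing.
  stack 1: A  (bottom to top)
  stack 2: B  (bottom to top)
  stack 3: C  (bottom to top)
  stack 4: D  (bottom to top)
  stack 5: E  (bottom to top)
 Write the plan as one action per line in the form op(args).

putdown(B)
unstack(A, E)
putdown(A)
unstack(C, D)
putdown(C)

step 1 (putdown(B)): towers=[B; D/C; E/A] holding=-
step 2 (unstack(A, E)): towers=[B; D/C; E] holding=A
step 3 (putdown(A)): towers=[A; B; D/C; E] holding=-
step 4 (unstack(C, D)): towers=[A; B; D; E] holding=C
step 5 (putdown(C)): towers=[A; B; C; D; E] holding=-
goal check: towers=[A; B; C; D; E] holding=- — reached (length 5, optimal by BFS)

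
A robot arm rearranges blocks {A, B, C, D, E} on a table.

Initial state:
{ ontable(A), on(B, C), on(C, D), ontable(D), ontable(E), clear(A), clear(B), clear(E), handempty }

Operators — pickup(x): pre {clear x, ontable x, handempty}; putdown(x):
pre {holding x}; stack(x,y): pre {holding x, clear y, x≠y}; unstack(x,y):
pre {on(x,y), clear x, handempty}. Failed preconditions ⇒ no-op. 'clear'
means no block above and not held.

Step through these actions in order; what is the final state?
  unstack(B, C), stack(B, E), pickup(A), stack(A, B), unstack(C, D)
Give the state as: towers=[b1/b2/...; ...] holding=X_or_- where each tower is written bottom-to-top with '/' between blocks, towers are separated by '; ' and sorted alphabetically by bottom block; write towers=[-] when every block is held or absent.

towers=[D; E/B/A] holding=C

step 1 (unstack(B, C)): towers=[A; D/C; E] holding=B
step 2 (stack(B, E)): towers=[A; D/C; E/B] holding=-
step 3 (pickup(A)): towers=[D/C; E/B] holding=A
step 4 (stack(A, B)): towers=[D/C; E/B/A] holding=-
step 5 (unstack(C, D)): towers=[D; E/B/A] holding=C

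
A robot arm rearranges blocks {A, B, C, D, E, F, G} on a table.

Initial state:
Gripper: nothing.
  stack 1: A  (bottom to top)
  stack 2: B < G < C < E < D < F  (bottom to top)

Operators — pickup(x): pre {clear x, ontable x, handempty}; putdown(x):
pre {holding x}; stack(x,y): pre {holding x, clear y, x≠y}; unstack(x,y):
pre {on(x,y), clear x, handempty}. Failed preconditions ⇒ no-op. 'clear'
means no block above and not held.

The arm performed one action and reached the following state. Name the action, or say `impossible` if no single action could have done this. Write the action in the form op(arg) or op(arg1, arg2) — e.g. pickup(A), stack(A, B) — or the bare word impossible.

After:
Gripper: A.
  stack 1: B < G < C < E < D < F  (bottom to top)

target: towers=[B/G/C/E/D/F] holding=A
     unstack(F, D) → towers=[A; B/G/C/E/D] holding=F
         pickup(A) → towers=[B/G/C/E/D/F] holding=A  ← match

pickup(A)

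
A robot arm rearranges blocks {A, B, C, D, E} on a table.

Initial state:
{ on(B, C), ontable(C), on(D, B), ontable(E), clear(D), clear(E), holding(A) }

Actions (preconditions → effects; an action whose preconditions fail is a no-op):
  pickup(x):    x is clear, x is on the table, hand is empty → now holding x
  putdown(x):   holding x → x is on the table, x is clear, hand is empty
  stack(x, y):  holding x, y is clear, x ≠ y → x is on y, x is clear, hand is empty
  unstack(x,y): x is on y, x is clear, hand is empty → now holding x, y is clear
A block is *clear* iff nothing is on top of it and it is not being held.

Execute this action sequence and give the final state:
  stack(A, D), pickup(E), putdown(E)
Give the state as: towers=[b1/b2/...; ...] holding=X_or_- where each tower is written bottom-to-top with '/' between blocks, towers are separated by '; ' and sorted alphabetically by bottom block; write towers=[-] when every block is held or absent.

step 1 (stack(A, D)): towers=[C/B/D/A; E] holding=-
step 2 (pickup(E)): towers=[C/B/D/A] holding=E
step 3 (putdown(E)): towers=[C/B/D/A; E] holding=-

towers=[C/B/D/A; E] holding=-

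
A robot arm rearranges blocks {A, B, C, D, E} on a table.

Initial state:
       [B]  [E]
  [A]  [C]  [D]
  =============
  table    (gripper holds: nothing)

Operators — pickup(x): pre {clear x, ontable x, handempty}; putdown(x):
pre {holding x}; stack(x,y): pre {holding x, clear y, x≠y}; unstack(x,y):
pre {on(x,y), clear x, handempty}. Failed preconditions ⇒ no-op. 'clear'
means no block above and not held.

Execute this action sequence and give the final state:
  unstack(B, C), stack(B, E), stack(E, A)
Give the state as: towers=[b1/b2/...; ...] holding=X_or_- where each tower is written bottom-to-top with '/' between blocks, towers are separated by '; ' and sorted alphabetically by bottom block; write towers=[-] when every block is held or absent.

step 1 (unstack(B, C)): towers=[A; C; D/E] holding=B
step 2 (stack(B, E)): towers=[A; C; D/E/B] holding=-
step 3 (stack(E, A)) [no-op]: towers=[A; C; D/E/B] holding=-

towers=[A; C; D/E/B] holding=-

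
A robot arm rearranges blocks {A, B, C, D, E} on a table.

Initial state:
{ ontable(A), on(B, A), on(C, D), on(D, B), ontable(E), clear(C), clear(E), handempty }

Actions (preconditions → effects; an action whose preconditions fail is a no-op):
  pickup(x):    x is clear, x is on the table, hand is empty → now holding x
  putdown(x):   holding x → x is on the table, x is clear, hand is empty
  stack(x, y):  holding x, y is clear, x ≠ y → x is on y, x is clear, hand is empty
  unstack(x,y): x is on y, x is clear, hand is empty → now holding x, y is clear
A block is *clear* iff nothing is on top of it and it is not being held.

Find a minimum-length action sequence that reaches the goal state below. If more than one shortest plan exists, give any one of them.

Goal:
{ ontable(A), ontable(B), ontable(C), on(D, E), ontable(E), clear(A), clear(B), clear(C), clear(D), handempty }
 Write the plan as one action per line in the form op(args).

unstack(C, D)
putdown(C)
unstack(D, B)
stack(D, E)
unstack(B, A)
putdown(B)

step 1 (unstack(C, D)): towers=[A/B/D; E] holding=C
step 2 (putdown(C)): towers=[A/B/D; C; E] holding=-
step 3 (unstack(D, B)): towers=[A/B; C; E] holding=D
step 4 (stack(D, E)): towers=[A/B; C; E/D] holding=-
step 5 (unstack(B, A)): towers=[A; C; E/D] holding=B
step 6 (putdown(B)): towers=[A; B; C; E/D] holding=-
goal check: towers=[A; B; C; E/D] holding=- — reached (length 6, optimal by BFS)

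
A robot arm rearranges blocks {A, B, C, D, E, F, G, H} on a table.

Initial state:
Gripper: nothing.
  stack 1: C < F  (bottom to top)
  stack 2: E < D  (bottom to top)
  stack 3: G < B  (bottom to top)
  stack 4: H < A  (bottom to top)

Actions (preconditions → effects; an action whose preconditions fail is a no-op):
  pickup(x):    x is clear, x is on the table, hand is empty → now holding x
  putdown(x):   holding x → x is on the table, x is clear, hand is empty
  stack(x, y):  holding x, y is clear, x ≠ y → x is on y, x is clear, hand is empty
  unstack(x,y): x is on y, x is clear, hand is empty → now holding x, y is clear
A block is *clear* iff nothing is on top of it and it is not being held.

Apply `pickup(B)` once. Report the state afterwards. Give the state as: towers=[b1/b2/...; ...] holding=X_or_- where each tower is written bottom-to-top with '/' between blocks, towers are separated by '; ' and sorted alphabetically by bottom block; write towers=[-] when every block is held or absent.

before: towers=[C/F; E/D; G/B; H/A] holding=-
pre[pickup(B)]: clear(B) ✓, ontable(B) ✗, handempty ✓
ontable(B) unmet → pickup(B) is a no-op
after:  towers=[C/F; E/D; G/B; H/A] holding=-

towers=[C/F; E/D; G/B; H/A] holding=-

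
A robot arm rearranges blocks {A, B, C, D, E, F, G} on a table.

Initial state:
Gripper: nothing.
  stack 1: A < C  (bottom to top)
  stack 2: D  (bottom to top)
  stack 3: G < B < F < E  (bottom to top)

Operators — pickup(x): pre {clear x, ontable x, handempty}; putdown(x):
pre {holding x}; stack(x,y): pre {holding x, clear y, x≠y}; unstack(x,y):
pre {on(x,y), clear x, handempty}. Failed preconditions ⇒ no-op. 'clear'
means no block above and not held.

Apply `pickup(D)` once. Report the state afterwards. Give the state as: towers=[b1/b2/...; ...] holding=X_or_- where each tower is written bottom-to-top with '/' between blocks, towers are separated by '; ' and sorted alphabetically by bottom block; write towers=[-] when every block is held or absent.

towers=[A/C; G/B/F/E] holding=D

before: towers=[A/C; D; G/B/F/E] holding=-
pre[pickup(D)]: clear(D) yes, ontable(D) yes, handempty yes
all met → apply pickup(D)
after:  towers=[A/C; G/B/F/E] holding=D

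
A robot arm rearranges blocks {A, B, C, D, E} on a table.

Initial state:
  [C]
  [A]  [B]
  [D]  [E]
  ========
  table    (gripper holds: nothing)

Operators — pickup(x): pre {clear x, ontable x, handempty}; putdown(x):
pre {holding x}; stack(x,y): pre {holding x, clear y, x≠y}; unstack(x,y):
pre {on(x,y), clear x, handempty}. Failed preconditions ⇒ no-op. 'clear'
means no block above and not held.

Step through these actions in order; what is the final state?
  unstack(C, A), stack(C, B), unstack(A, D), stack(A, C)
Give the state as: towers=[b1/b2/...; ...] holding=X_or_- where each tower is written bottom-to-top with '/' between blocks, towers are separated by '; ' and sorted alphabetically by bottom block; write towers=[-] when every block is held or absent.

towers=[D; E/B/C/A] holding=-

step 1 (unstack(C, A)): towers=[D/A; E/B] holding=C
step 2 (stack(C, B)): towers=[D/A; E/B/C] holding=-
step 3 (unstack(A, D)): towers=[D; E/B/C] holding=A
step 4 (stack(A, C)): towers=[D; E/B/C/A] holding=-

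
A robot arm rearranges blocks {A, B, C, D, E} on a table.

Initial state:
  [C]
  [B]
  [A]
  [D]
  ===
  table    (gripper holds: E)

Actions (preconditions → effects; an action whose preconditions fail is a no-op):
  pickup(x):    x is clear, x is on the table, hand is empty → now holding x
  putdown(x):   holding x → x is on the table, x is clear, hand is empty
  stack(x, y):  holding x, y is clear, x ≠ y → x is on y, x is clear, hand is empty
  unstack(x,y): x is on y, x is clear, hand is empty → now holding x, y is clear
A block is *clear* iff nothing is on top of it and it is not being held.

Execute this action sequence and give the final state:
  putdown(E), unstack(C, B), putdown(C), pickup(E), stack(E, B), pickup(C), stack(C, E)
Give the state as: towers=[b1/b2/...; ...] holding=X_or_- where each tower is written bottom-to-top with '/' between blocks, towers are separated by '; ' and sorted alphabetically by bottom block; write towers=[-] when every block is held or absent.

step 1 (putdown(E)): towers=[D/A/B/C; E] holding=-
step 2 (unstack(C, B)): towers=[D/A/B; E] holding=C
step 3 (putdown(C)): towers=[C; D/A/B; E] holding=-
step 4 (pickup(E)): towers=[C; D/A/B] holding=E
step 5 (stack(E, B)): towers=[C; D/A/B/E] holding=-
step 6 (pickup(C)): towers=[D/A/B/E] holding=C
step 7 (stack(C, E)): towers=[D/A/B/E/C] holding=-

towers=[D/A/B/E/C] holding=-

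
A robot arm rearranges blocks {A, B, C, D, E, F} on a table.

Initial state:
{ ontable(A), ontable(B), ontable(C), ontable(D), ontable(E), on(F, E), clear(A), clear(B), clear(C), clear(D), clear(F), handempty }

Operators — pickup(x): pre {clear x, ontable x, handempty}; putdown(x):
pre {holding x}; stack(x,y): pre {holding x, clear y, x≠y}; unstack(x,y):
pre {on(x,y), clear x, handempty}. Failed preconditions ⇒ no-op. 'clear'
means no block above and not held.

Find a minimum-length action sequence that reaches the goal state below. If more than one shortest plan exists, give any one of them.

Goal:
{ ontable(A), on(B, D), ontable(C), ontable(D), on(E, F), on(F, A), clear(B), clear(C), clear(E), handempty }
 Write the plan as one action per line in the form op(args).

pickup(B)
stack(B, D)
unstack(F, E)
stack(F, A)
pickup(E)
stack(E, F)

step 1 (pickup(B)): towers=[A; C; D; E/F] holding=B
step 2 (stack(B, D)): towers=[A; C; D/B; E/F] holding=-
step 3 (unstack(F, E)): towers=[A; C; D/B; E] holding=F
step 4 (stack(F, A)): towers=[A/F; C; D/B; E] holding=-
step 5 (pickup(E)): towers=[A/F; C; D/B] holding=E
step 6 (stack(E, F)): towers=[A/F/E; C; D/B] holding=-
goal check: towers=[A/F/E; C; D/B] holding=- — reached (length 6, optimal by BFS)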